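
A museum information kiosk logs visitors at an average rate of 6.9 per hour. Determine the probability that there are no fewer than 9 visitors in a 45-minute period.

0.0801

Over the interval, μ = 6.9 × 0.75 = 5.175 (a 45-minute period = 0.75 hours).
P(N ≥ 9) = 1 − P(N ≤ 8) = 1 − Σ_{j=0}^{8} e^(−μ) μ^j/j! ≈ 0.0801.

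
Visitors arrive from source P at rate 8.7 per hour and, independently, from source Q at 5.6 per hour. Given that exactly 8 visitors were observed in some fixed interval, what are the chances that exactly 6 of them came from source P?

0.2178

Given the total, each event is independently from source P with probability p = λ_P/(λ_P+λ_Q) = 8.7/14.3 ≈ 0.6084.
So K ~ Binomial(8, 8.7/14.3): P(K = 6) = C(8,6) · (8.7/14.3)^6 · (5.6/14.3)^2 ≈ 0.2178.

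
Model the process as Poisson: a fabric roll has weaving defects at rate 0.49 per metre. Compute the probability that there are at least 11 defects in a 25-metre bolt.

Over the interval, μ = 0.49 × 25 = 12.25 (a 25-metre bolt = 25 metres).
P(N ≥ 11) = 1 − P(N ≤ 10) = 1 − Σ_{j=0}^{10} e^(−μ) μ^j/j! ≈ 0.6784.

0.6784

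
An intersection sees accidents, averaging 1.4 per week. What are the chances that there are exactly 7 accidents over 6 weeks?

0.1317

Over the interval, μ = 1.4 × 6 = 8.4 (6 weeks).
P(N = 7) = e^(−μ) μ^7/7! = e^(−8.4) · 8.4^7/5040 ≈ 0.1317.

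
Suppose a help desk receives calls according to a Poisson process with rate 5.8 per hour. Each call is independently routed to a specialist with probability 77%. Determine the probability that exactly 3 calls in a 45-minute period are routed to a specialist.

Thinning: the calls that are routed to a specialist themselves form a Poisson process with rate 0.77 × 5.8 = 4.466 per hour.
Over the interval, μ = 4.466 × 0.75 = 3.3495 (a 45-minute period = 0.75 hours).
P(N = 3) = e^(−3.3495) · 3.3495^3/3! ≈ 0.2198.

0.2198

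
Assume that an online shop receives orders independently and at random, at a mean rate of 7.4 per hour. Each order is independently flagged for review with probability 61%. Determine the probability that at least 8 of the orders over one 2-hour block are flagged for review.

0.6794

Thinning: the orders that are flagged for review themselves form a Poisson process with rate 0.61 × 7.4 = 4.514 per hour.
Over the interval, μ = 4.514 × 2 = 9.028 (a 2-hour block = 2 hours).
P(N ≥ 8) = 1 − P(N ≤ 7) ≈ 0.6794.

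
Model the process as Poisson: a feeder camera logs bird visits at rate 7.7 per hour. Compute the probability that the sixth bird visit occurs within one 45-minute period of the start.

0.5175

Over the interval, μ = 7.7 × 0.75 = 5.775 (a 45-minute period = 0.75 hours).
The sixth arrival falls in the interval iff at least 6 events occur there: P(S_6 ≤ t) = P(N ≥ 6) = 1 − P(N ≤ 5) ≈ 0.5175.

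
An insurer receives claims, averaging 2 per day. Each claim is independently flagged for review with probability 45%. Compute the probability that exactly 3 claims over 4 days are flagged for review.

0.2125

Thinning: the claims that are flagged for review themselves form a Poisson process with rate 0.45 × 2 = 0.9 per day.
Over the interval, μ = 0.9 × 4 = 3.6 (4 days).
P(N = 3) = e^(−3.6) · 3.6^3/3! ≈ 0.2125.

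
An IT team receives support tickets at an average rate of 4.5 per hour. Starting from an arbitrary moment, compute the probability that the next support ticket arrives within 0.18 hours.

Inter-arrival times are exponential with rate λ = 4.5 per hour.
P(T ≤ 0.18) = 1 − e^(−λt) = 1 − e^(−4.5 × 0.18) = 1 − e^(−0.81) ≈ 0.5551.

0.5551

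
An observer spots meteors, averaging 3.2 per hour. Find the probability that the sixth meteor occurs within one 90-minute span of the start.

0.3490

Over the interval, μ = 3.2 × 1.5 = 4.8 (a 90-minute span = 1.5 hours).
The sixth arrival falls in the interval iff at least 6 events occur there: P(S_6 ≤ t) = P(N ≥ 6) = 1 − P(N ≤ 5) ≈ 0.3490.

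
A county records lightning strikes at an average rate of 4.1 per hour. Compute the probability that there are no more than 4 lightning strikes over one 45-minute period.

Over the interval, μ = 4.1 × 0.75 = 3.075 (a 45-minute period = 0.75 hours).
P(N ≤ 4) = Σ_{j=0}^{4} e^(−μ) μ^j/j! ≈ 0.8025.

0.8025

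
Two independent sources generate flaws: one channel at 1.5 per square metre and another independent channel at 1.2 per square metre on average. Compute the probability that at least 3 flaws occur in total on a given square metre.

Independent Poisson processes superpose: combined rate λ = 1.5 + 1.2 = 2.7 per square metre.
So μ = 2.7.
P(N ≥ 3) = 1 − P(N ≤ 2) ≈ 0.5064.

0.5064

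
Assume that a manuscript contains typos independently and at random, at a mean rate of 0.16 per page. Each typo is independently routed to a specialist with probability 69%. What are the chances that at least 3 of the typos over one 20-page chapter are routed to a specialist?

0.3794

Thinning: the typos that are routed to a specialist themselves form a Poisson process with rate 0.69 × 0.16 = 0.1104 per page.
Over the interval, μ = 0.1104 × 20 = 2.208 (a 20-page chapter = 20 pages).
P(N ≥ 3) = 1 − P(N ≤ 2) ≈ 0.3794.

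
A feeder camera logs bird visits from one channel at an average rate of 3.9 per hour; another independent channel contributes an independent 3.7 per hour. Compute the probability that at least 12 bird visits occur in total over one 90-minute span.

Independent Poisson processes superpose: combined rate λ = 3.9 + 3.7 = 7.6 per hour.
Over the interval, μ = 7.6 × 1.5 = 11.4 (a 90-minute span = 1.5 hours).
P(N ≥ 12) = 1 − P(N ≤ 11) ≈ 0.4684.

0.4684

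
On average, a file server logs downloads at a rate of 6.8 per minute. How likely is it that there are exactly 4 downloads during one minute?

0.0992

With mean μ = 6.8 per minute,
P(N = 4) = e^(−μ) μ^4/4! = e^(−6.8) · 6.8^4/24 ≈ 0.0992.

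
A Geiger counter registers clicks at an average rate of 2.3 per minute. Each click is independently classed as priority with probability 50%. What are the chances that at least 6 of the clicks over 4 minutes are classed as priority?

0.3142

Thinning: the clicks that are classed as priority themselves form a Poisson process with rate 0.5 × 2.3 = 1.15 per minute.
Over the interval, μ = 1.15 × 4 = 4.6 (4 minutes).
P(N ≥ 6) = 1 − P(N ≤ 5) ≈ 0.3142.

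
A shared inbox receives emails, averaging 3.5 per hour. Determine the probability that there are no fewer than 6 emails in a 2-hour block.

Over the interval, μ = 3.5 × 2 = 7 (a 2-hour block = 2 hours).
P(N ≥ 6) = 1 − P(N ≤ 5) = 1 − Σ_{j=0}^{5} e^(−μ) μ^j/j! ≈ 0.6993.

0.6993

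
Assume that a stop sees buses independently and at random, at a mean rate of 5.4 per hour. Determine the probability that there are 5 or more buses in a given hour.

With mean μ = 5.4 per hour,
P(N ≥ 5) = 1 − P(N ≤ 4) = 1 − Σ_{j=0}^{4} e^(−μ) μ^j/j! ≈ 0.6267.

0.6267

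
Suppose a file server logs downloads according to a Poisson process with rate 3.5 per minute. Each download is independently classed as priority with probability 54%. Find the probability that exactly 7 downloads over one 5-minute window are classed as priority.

0.1051

Thinning: the downloads that are classed as priority themselves form a Poisson process with rate 0.54 × 3.5 = 1.89 per minute.
Over the interval, μ = 1.89 × 5 = 9.45 (a 5-minute window = 5 minutes).
P(N = 7) = e^(−9.45) · 9.45^7/7! ≈ 0.1051.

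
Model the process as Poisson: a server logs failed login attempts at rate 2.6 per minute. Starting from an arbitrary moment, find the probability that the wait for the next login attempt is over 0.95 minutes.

The wait for the next event is exponential with rate λ = 2.6 per minute.
P(T > 0.95) = e^(−λt) = e^(−2.6 × 0.95) = e^(−2.47) ≈ 0.0846.

0.0846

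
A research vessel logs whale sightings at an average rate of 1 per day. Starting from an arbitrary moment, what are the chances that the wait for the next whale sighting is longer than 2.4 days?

The wait for the next event is exponential with rate λ = 1 per day.
P(T > 2.4) = e^(−λt) = e^(−1 × 2.4) = e^(−2.4) ≈ 0.0907.

0.0907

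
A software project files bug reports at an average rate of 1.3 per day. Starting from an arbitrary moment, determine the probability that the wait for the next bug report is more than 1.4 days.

The wait for the next event is exponential with rate λ = 1.3 per day.
P(T > 1.4) = e^(−λt) = e^(−1.3 × 1.4) = e^(−1.82) ≈ 0.1620.

0.1620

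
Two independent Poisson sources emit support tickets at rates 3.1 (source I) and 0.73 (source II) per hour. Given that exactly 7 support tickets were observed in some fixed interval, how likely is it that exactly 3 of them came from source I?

Given the total, each event is independently from source I with probability p = λ_I/(λ_I+λ_II) = 3.1/3.83 ≈ 0.8094.
So K ~ Binomial(7, 3.1/3.83): P(K = 3) = C(7,3) · (3.1/3.83)^3 · (0.73/3.83)^4 ≈ 0.0245.

0.0245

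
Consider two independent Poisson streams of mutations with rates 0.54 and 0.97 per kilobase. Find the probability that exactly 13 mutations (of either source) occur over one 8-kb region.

Independent Poisson processes superpose: combined rate λ = 0.54 + 0.97 = 1.51 per kilobase.
Over the interval, μ = 1.51 × 8 = 12.08 (an 8-kb region = 8 kilobases).
P(N = 13) = e^(−12.08) · 12.08^13/13! ≈ 0.1062.

0.1062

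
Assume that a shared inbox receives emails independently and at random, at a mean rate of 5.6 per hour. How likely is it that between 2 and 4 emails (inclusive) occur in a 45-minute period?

Over the interval, μ = 5.6 × 0.75 = 4.2 (a 45-minute period = 0.75 hours).
P(2 ≤ N ≤ 4) = Σ_{j=2}^{4} e^(−4.2) · 4.2^j/j! ≈ 0.5119.

0.5119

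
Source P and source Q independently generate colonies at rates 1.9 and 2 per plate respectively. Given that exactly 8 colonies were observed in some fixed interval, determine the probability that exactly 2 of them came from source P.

0.1209

Given the total, each event is independently from source P with probability p = λ_P/(λ_P+λ_Q) = 1.9/3.9 ≈ 0.4872.
So K ~ Binomial(8, 1.9/3.9): P(K = 2) = C(8,2) · (1.9/3.9)^2 · (2/3.9)^6 ≈ 0.1209.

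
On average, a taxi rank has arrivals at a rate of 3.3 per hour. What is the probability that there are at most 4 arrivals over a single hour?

With mean μ = 3.3 per hour,
P(N ≤ 4) = Σ_{j=0}^{4} e^(−μ) μ^j/j! ≈ 0.7626.

0.7626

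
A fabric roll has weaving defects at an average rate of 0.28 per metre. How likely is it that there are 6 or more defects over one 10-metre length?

0.0651

Over the interval, μ = 0.28 × 10 = 2.8 (a 10-metre length = 10 metres).
P(N ≥ 6) = 1 − P(N ≤ 5) = 1 − Σ_{j=0}^{5} e^(−μ) μ^j/j! ≈ 0.0651.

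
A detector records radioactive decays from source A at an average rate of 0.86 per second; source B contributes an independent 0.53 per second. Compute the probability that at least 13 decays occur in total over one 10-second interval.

0.6316

Independent Poisson processes superpose: combined rate λ = 0.86 + 0.53 = 1.39 per second.
Over the interval, μ = 1.39 × 10 = 13.9 (a 10-second interval = 10 seconds).
P(N ≥ 13) = 1 − P(N ≤ 12) ≈ 0.6316.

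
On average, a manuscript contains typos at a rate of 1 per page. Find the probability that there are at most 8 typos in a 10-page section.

Over the interval, μ = 1 × 10 = 10 (a 10-page section = 10 pages).
P(N ≤ 8) = Σ_{j=0}^{8} e^(−μ) μ^j/j! ≈ 0.3328.

0.3328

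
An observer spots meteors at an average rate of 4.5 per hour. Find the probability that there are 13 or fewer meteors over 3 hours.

Over the interval, μ = 4.5 × 3 = 13.5 (3 hours).
P(N ≤ 13) = Σ_{j=0}^{13} e^(−μ) μ^j/j! ≈ 0.5182.

0.5182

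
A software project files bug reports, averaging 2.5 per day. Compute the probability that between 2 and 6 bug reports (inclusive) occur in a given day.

0.6985

With mean μ = 2.5 per day,
P(2 ≤ N ≤ 6) = Σ_{j=2}^{6} e^(−2.5) · 2.5^j/j! ≈ 0.6985.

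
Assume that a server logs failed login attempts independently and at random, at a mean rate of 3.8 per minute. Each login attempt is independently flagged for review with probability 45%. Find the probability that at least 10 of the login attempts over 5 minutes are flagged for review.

0.3535

Thinning: the login attempts that are flagged for review themselves form a Poisson process with rate 0.45 × 3.8 = 1.71 per minute.
Over the interval, μ = 1.71 × 5 = 8.55 (5 minutes).
P(N ≥ 10) = 1 − P(N ≤ 9) ≈ 0.3535.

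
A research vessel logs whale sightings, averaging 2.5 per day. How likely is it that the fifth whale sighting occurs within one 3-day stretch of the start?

0.8679

Over the interval, μ = 2.5 × 3 = 7.5 (a 3-day stretch = 3 days).
The fifth arrival falls in the interval iff at least 5 events occur there: P(S_5 ≤ t) = P(N ≥ 5) = 1 − P(N ≤ 4) ≈ 0.8679.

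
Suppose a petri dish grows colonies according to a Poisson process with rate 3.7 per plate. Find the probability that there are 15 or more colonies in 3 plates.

0.1533

Over the interval, μ = 3.7 × 3 = 11.1 (3 plates).
P(N ≥ 15) = 1 − P(N ≤ 14) = 1 − Σ_{j=0}^{14} e^(−μ) μ^j/j! ≈ 0.1533.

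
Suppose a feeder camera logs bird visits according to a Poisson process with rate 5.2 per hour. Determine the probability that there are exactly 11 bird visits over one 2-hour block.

Over the interval, μ = 5.2 × 2 = 10.4 (a 2-hour block = 2 hours).
P(N = 11) = e^(−μ) μ^11/11! = e^(−10.4) · 10.4^11/39916800 ≈ 0.1174.

0.1174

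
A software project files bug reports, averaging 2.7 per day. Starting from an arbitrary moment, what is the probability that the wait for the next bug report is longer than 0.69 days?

The wait for the next event is exponential with rate λ = 2.7 per day.
P(T > 0.69) = e^(−λt) = e^(−2.7 × 0.69) = e^(−1.863) ≈ 0.1552.

0.1552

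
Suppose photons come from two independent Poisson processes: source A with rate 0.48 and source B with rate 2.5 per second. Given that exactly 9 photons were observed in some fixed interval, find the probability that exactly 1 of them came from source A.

Given the total, each event is independently from source A with probability p = λ_A/(λ_A+λ_B) = 0.48/2.98 ≈ 0.1611.
So K ~ Binomial(9, 0.48/2.98): P(K = 1) = C(9,1) · (0.48/2.98)^1 · (2.5/2.98)^8 ≈ 0.3557.

0.3557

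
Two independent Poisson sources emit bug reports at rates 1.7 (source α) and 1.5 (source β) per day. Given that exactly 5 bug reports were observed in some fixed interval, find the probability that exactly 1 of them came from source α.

0.1282

Given the total, each event is independently from source α with probability p = λ_α/(λ_α+λ_β) = 1.7/3.2 ≈ 0.5312.
So K ~ Binomial(5, 1.7/3.2): P(K = 1) = C(5,1) · (1.7/3.2)^1 · (1.5/3.2)^4 ≈ 0.1282.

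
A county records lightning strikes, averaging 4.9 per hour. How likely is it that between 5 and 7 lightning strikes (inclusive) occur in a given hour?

With mean μ = 4.9 per hour,
P(5 ≤ N ≤ 7) = Σ_{j=5}^{7} e^(−4.9) · 4.9^j/j! ≈ 0.4187.

0.4187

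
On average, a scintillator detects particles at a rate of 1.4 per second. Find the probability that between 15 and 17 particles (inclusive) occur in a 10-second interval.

Over the interval, μ = 1.4 × 10 = 14 (a 10-second interval = 10 seconds).
P(15 ≤ N ≤ 17) = Σ_{j=15}^{17} e^(−14) · 14^j/j! ≈ 0.2568.

0.2568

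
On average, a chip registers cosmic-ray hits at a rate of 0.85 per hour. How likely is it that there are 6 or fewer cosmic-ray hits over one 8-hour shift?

Over the interval, μ = 0.85 × 8 = 6.8 (an 8-hour shift = 8 hours).
P(N ≤ 6) = Σ_{j=0}^{6} e^(−μ) μ^j/j! ≈ 0.4799.

0.4799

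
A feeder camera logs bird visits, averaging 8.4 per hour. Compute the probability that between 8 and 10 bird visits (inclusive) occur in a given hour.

0.3756

With mean μ = 8.4 per hour,
P(8 ≤ N ≤ 10) = Σ_{j=8}^{10} e^(−8.4) · 8.4^j/j! ≈ 0.3756.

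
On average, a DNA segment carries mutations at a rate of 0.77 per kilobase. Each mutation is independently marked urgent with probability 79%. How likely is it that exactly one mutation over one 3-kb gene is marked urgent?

0.2942

Thinning: the mutations that are marked urgent themselves form a Poisson process with rate 0.79 × 0.77 = 0.6083 per kilobase.
Over the interval, μ = 0.6083 × 3 = 1.8249 (a 3-kb gene = 3 kilobases).
P(N = 1) = e^(−1.8249) · 1.8249^1/1! ≈ 0.2942.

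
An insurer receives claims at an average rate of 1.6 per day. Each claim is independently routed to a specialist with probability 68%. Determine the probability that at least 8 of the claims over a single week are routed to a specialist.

Thinning: the claims that are routed to a specialist themselves form a Poisson process with rate 0.68 × 1.6 = 1.088 per day.
Over the interval, μ = 1.088 × 7 = 7.616 (a week = 7 days).
P(N ≥ 8) = 1 − P(N ≤ 7) ≈ 0.4923.

0.4923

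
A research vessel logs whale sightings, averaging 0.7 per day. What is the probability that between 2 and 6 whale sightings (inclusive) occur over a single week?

0.7327

Over the interval, μ = 0.7 × 7 = 4.9 (a week = 7 days).
P(2 ≤ N ≤ 6) = Σ_{j=2}^{6} e^(−4.9) · 4.9^j/j! ≈ 0.7327.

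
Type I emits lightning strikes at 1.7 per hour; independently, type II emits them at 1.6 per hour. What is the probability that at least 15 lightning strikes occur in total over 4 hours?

Independent Poisson processes superpose: combined rate λ = 1.7 + 1.6 = 3.3 per hour.
Over the interval, μ = 3.3 × 4 = 13.2 (4 hours).
P(N ≥ 15) = 1 − P(N ≤ 14) ≈ 0.3454.

0.3454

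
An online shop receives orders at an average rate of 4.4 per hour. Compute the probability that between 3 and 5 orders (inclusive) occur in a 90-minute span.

Over the interval, μ = 4.4 × 1.5 = 6.6 (a 90-minute span = 1.5 hours).
P(3 ≤ N ≤ 5) = Σ_{j=3}^{5} e^(−6.6) · 6.6^j/j! ≈ 0.3147.

0.3147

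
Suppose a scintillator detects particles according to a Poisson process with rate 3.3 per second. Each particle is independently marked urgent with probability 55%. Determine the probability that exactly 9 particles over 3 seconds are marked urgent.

0.0501

Thinning: the particles that are marked urgent themselves form a Poisson process with rate 0.55 × 3.3 = 1.815 per second.
Over the interval, μ = 1.815 × 3 = 5.445 (3 seconds).
P(N = 9) = e^(−5.445) · 5.445^9/9! ≈ 0.0501.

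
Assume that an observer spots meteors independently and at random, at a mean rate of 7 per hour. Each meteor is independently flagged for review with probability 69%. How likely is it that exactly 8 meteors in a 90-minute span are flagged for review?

0.1344

Thinning: the meteors that are flagged for review themselves form a Poisson process with rate 0.69 × 7 = 4.83 per hour.
Over the interval, μ = 4.83 × 1.5 = 7.245 (a 90-minute span = 1.5 hours).
P(N = 8) = e^(−7.245) · 7.245^8/8! ≈ 0.1344.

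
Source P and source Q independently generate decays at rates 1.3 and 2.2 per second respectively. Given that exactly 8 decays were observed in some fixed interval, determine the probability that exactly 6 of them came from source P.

0.0290

Given the total, each event is independently from source P with probability p = λ_P/(λ_P+λ_Q) = 1.3/3.5 ≈ 0.3714.
So K ~ Binomial(8, 1.3/3.5): P(K = 6) = C(8,6) · (1.3/3.5)^6 · (2.2/3.5)^2 ≈ 0.0290.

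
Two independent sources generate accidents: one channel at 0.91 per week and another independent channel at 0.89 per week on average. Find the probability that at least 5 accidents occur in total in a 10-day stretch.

0.1186

Independent Poisson processes superpose: combined rate λ = 0.91 + 0.89 = 1.8 per week.
Over the interval, μ = 1.8 × 10/7 ≈ 2.57143 (a 10-day stretch = 10/7 weeks).
P(N ≥ 5) = 1 − P(N ≤ 4) ≈ 0.1186.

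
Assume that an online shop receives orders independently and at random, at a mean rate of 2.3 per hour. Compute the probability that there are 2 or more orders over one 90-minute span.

Over the interval, μ = 2.3 × 1.5 = 3.45 (a 90-minute span = 1.5 hours).
P(N ≥ 2) = 1 − P(N ≤ 1) = 1 − Σ_{j=0}^{1} e^(−μ) μ^j/j! ≈ 0.8587.

0.8587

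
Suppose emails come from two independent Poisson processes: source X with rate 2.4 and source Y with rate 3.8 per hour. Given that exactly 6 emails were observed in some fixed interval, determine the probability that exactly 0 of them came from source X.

Given the total, each event is independently from source X with probability p = λ_X/(λ_X+λ_Y) = 2.4/6.2 ≈ 0.3871.
So K ~ Binomial(6, 2.4/6.2): P(K = 0) = C(6,0) · (2.4/6.2)^0 · (3.8/6.2)^6 ≈ 0.0530.

0.0530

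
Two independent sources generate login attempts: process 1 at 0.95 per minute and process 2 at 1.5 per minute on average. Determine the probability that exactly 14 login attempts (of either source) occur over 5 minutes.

0.0941

Independent Poisson processes superpose: combined rate λ = 0.95 + 1.5 = 2.45 per minute.
Over the interval, μ = 2.45 × 5 = 12.25 (5 minutes).
P(N = 14) = e^(−12.25) · 12.25^14/14! ≈ 0.0941.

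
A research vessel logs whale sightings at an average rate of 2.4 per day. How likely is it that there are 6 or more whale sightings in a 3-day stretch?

0.7241

Over the interval, μ = 2.4 × 3 = 7.2 (a 3-day stretch = 3 days).
P(N ≥ 6) = 1 − P(N ≤ 5) = 1 − Σ_{j=0}^{5} e^(−μ) μ^j/j! ≈ 0.7241.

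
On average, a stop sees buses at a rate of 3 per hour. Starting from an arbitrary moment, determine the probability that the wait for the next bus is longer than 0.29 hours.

The wait for the next event is exponential with rate λ = 3 per hour.
P(T > 0.29) = e^(−λt) = e^(−3 × 0.29) = e^(−0.87) ≈ 0.4190.

0.4190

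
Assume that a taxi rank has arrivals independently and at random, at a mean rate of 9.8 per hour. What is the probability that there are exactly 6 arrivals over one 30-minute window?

Over the interval, μ = 9.8 × 0.5 = 4.9 (a 30-minute window = 0.5 hours).
P(N = 6) = e^(−μ) μ^6/6! = e^(−4.9) · 4.9^6/720 ≈ 0.1432.

0.1432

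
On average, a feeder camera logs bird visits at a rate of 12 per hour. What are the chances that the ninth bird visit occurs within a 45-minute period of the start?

Over the interval, μ = 12 × 0.75 = 9 (a 45-minute period = 0.75 hours).
The ninth arrival falls in the interval iff at least 9 events occur there: P(S_9 ≤ t) = P(N ≥ 9) = 1 − P(N ≤ 8) ≈ 0.5443.

0.5443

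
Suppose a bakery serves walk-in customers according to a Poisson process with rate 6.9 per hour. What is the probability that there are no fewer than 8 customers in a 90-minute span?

Over the interval, μ = 6.9 × 1.5 = 10.35 (a 90-minute span = 1.5 hours).
P(N ≥ 8) = 1 − P(N ≤ 7) = 1 − Σ_{j=0}^{7} e^(−μ) μ^j/j! ≈ 0.8097.

0.8097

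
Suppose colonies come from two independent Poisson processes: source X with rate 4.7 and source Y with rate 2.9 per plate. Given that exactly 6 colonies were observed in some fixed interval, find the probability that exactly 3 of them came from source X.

0.2628

Given the total, each event is independently from source X with probability p = λ_X/(λ_X+λ_Y) = 4.7/7.6 ≈ 0.6184.
So K ~ Binomial(6, 4.7/7.6): P(K = 3) = C(6,3) · (4.7/7.6)^3 · (2.9/7.6)^3 ≈ 0.2628.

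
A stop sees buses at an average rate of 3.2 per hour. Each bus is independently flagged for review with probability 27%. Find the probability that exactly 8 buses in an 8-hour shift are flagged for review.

Thinning: the buses that are flagged for review themselves form a Poisson process with rate 0.27 × 3.2 = 0.864 per hour.
Over the interval, μ = 0.864 × 8 = 6.912 (an 8-hour shift = 8 hours).
P(N = 8) = e^(−6.912) · 6.912^8/8! ≈ 0.1287.

0.1287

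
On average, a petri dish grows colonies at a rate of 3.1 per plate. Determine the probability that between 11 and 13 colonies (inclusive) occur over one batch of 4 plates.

Over the interval, μ = 3.1 × 4 = 12.4 (a batch of 4 plates = 4 plates).
P(11 ≤ N ≤ 13) = Σ_{j=11}^{13} e^(−12.4) · 12.4^j/j! ≈ 0.3320.

0.3320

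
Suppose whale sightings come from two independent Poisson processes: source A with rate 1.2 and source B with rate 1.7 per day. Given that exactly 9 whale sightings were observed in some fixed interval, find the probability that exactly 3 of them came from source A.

Given the total, each event is independently from source A with probability p = λ_A/(λ_A+λ_B) = 1.2/2.9 ≈ 0.4138.
So K ~ Binomial(9, 1.2/2.9): P(K = 3) = C(9,3) · (1.2/2.9)^3 · (1.7/2.9)^6 ≈ 0.2415.

0.2415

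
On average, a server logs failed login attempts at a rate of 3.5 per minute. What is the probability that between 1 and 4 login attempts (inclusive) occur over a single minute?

0.6952

With mean μ = 3.5 per minute,
P(1 ≤ N ≤ 4) = Σ_{j=1}^{4} e^(−3.5) · 3.5^j/j! ≈ 0.6952.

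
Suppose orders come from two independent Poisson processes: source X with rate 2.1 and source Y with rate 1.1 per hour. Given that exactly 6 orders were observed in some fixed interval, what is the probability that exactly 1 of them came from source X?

0.0189

Given the total, each event is independently from source X with probability p = λ_X/(λ_X+λ_Y) = 2.1/3.2 ≈ 0.6562.
So K ~ Binomial(6, 2.1/3.2): P(K = 1) = C(6,1) · (2.1/3.2)^1 · (1.1/3.2)^5 ≈ 0.0189.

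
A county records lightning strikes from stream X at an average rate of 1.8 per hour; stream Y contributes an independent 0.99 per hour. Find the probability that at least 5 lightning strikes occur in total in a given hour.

Independent Poisson processes superpose: combined rate λ = 1.8 + 0.99 = 2.79 per hour.
So μ = 2.79.
P(N ≥ 5) = 1 − P(N ≤ 4) ≈ 0.1508.

0.1508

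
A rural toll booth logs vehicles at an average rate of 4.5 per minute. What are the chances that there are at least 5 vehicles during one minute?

With mean μ = 4.5 per minute,
P(N ≥ 5) = 1 − P(N ≤ 4) = 1 − Σ_{j=0}^{4} e^(−μ) μ^j/j! ≈ 0.4679.

0.4679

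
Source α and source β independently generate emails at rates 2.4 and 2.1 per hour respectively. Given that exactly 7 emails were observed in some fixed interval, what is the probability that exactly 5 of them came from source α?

0.1973

Given the total, each event is independently from source α with probability p = λ_α/(λ_α+λ_β) = 2.4/4.5 ≈ 0.5333.
So K ~ Binomial(7, 2.4/4.5): P(K = 5) = C(7,5) · (2.4/4.5)^5 · (2.1/4.5)^2 ≈ 0.1973.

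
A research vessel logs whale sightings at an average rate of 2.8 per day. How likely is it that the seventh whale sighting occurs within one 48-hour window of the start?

0.3297

Over the interval, μ = 2.8 × 2 = 5.6 (a 48-hour window = 2 days).
The seventh arrival falls in the interval iff at least 7 events occur there: P(S_7 ≤ t) = P(N ≥ 7) = 1 − P(N ≤ 6) ≈ 0.3297.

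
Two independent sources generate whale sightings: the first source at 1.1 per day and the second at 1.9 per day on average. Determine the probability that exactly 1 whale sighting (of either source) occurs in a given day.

Independent Poisson processes superpose: combined rate λ = 1.1 + 1.9 = 3 per day.
So μ = 3.
P(N = 1) = e^(−3) · 3^1/1! ≈ 0.1494.

0.1494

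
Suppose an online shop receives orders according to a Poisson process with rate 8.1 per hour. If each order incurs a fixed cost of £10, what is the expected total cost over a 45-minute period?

E[N] = 8.1 × 0.75 = 6.075 (a 45-minute period = 0.75 hours); E[cost] = 6.075 × £10 = £60.75.

£60.75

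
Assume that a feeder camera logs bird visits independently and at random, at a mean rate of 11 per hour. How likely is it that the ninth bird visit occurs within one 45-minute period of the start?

Over the interval, μ = 11 × 0.75 = 8.25 (a 45-minute period = 0.75 hours).
The ninth arrival falls in the interval iff at least 9 events occur there: P(S_9 ≤ t) = P(N ≥ 9) = 1 − P(N ≤ 8) ≈ 0.4423.

0.4423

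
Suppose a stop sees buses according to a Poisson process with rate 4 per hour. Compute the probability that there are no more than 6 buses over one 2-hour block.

Over the interval, μ = 4 × 2 = 8 (a 2-hour block = 2 hours).
P(N ≤ 6) = Σ_{j=0}^{6} e^(−μ) μ^j/j! ≈ 0.3134.

0.3134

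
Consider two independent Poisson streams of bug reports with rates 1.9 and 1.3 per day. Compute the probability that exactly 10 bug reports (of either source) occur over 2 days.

0.0528

Independent Poisson processes superpose: combined rate λ = 1.9 + 1.3 = 3.2 per day.
Over the interval, μ = 3.2 × 2 = 6.4 (2 days).
P(N = 10) = e^(−6.4) · 6.4^10/10! ≈ 0.0528.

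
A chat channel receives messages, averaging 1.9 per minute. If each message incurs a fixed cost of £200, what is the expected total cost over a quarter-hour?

£5700

E[N] = 1.9 × 15 = 28.5 (a quarter-hour = 15 minutes); E[cost] = 28.5 × £200 = £5700.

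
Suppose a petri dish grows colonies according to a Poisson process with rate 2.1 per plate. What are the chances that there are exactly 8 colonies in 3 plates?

0.1130

Over the interval, μ = 2.1 × 3 = 6.3 (3 plates).
P(N = 8) = e^(−μ) μ^8/8! = e^(−6.3) · 6.3^8/40320 ≈ 0.1130.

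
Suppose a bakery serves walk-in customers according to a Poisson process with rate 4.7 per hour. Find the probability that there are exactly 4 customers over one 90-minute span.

Over the interval, μ = 4.7 × 1.5 = 7.05 (a 90-minute span = 1.5 hours).
P(N = 4) = e^(−μ) μ^4/4! = e^(−7.05) · 7.05^4/24 ≈ 0.0893.

0.0893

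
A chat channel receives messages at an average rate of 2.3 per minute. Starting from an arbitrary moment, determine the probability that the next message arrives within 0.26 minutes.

Inter-arrival times are exponential with rate λ = 2.3 per minute.
P(T ≤ 0.26) = 1 − e^(−λt) = 1 − e^(−2.3 × 0.26) = 1 − e^(−0.598) ≈ 0.4501.

0.4501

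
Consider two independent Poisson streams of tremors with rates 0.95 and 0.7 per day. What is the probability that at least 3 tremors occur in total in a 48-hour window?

Independent Poisson processes superpose: combined rate λ = 0.95 + 0.7 = 1.65 per day.
Over the interval, μ = 1.65 × 2 = 3.3 (a 48-hour window = 2 days).
P(N ≥ 3) = 1 − P(N ≤ 2) ≈ 0.6406.

0.6406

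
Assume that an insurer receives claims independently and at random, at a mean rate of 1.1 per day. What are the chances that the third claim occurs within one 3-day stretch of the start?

Over the interval, μ = 1.1 × 3 = 3.3 (a 3-day stretch = 3 days).
The third arrival falls in the interval iff at least 3 events occur there: P(S_3 ≤ t) = P(N ≥ 3) = 1 − P(N ≤ 2) ≈ 0.6406.

0.6406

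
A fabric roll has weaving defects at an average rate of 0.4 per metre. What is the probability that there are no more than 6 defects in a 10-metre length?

Over the interval, μ = 0.4 × 10 = 4 (a 10-metre length = 10 metres).
P(N ≤ 6) = Σ_{j=0}^{6} e^(−μ) μ^j/j! ≈ 0.8893.

0.8893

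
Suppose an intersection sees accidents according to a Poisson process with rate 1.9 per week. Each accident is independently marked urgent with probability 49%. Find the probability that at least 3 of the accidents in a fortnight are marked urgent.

0.2860

Thinning: the accidents that are marked urgent themselves form a Poisson process with rate 0.49 × 1.9 = 0.931 per week.
Over the interval, μ = 0.931 × 2 = 1.862 (a fortnight = 2 weeks).
P(N ≥ 3) = 1 − P(N ≤ 2) ≈ 0.2860.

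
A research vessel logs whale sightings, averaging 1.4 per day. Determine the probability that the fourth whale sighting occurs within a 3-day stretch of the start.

Over the interval, μ = 1.4 × 3 = 4.2 (a 3-day stretch = 3 days).
The fourth arrival falls in the interval iff at least 4 events occur there: P(S_4 ≤ t) = P(N ≥ 4) = 1 − P(N ≤ 3) ≈ 0.6046.

0.6046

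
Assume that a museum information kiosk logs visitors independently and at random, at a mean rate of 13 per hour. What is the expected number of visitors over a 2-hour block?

E[N] = λt = 13 × 2 = 26 (a 2-hour block = 2 hours).

26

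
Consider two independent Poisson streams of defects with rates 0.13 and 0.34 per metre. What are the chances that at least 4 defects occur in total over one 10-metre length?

0.6903

Independent Poisson processes superpose: combined rate λ = 0.13 + 0.34 = 0.47 per metre.
Over the interval, μ = 0.47 × 10 = 4.7 (a 10-metre length = 10 metres).
P(N ≥ 4) = 1 − P(N ≤ 3) ≈ 0.6903.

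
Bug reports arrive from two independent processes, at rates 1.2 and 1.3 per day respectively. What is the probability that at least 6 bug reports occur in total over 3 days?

0.7586

Independent Poisson processes superpose: combined rate λ = 1.2 + 1.3 = 2.5 per day.
Over the interval, μ = 2.5 × 3 = 7.5 (3 days).
P(N ≥ 6) = 1 − P(N ≤ 5) ≈ 0.7586.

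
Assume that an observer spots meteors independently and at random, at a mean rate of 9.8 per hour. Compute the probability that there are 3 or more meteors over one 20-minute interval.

0.6338

Over the interval, μ = 9.8 × 1/3 ≈ 3.26667 (a 20-minute interval = 1/3 hours).
P(N ≥ 3) = 1 − P(N ≤ 2) = 1 − Σ_{j=0}^{2} e^(−μ) μ^j/j! ≈ 0.6338.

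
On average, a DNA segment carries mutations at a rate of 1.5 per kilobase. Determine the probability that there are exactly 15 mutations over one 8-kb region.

0.0724

Over the interval, μ = 1.5 × 8 = 12 (an 8-kb region = 8 kilobases).
P(N = 15) = e^(−μ) μ^15/15! = e^(−12) · 12^15/1307674368000 ≈ 0.0724.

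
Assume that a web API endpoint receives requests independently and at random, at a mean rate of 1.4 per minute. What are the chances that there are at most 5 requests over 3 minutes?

Over the interval, μ = 1.4 × 3 = 4.2 (3 minutes).
P(N ≤ 5) = Σ_{j=0}^{5} e^(−μ) μ^j/j! ≈ 0.7531.

0.7531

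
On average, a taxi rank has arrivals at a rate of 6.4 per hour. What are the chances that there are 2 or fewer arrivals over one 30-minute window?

Over the interval, μ = 6.4 × 0.5 = 3.2 (a 30-minute window = 0.5 hours).
P(N ≤ 2) = Σ_{j=0}^{2} e^(−μ) μ^j/j! ≈ 0.3799.

0.3799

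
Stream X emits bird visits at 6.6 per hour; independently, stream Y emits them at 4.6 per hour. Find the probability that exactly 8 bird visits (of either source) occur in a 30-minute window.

Independent Poisson processes superpose: combined rate λ = 6.6 + 4.6 = 11.2 per hour.
Over the interval, μ = 11.2 × 0.5 = 5.6 (a 30-minute window = 0.5 hours).
P(N = 8) = e^(−5.6) · 5.6^8/8! ≈ 0.0887.

0.0887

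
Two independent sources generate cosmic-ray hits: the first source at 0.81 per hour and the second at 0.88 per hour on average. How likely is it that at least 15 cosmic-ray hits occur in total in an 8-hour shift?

Independent Poisson processes superpose: combined rate λ = 0.81 + 0.88 = 1.69 per hour.
Over the interval, μ = 1.69 × 8 = 13.52 (an 8-hour shift = 8 hours).
P(N ≥ 15) = 1 − P(N ≤ 14) ≈ 0.3788.

0.3788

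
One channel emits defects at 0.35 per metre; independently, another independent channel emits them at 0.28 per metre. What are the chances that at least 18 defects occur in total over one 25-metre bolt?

Independent Poisson processes superpose: combined rate λ = 0.35 + 0.28 = 0.63 per metre.
Over the interval, μ = 0.63 × 25 = 15.75 (a 25-metre bolt = 25 metres).
P(N ≥ 18) = 1 − P(N ≤ 17) ≈ 0.3175.

0.3175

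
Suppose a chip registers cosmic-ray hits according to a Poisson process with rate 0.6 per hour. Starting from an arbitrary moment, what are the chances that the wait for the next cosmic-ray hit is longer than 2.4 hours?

0.2369

The wait for the next event is exponential with rate λ = 0.6 per hour.
P(T > 2.4) = e^(−λt) = e^(−0.6 × 2.4) = e^(−1.44) ≈ 0.2369.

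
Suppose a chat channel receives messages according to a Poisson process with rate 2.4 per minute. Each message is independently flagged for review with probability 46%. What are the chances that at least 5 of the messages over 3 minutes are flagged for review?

Thinning: the messages that are flagged for review themselves form a Poisson process with rate 0.46 × 2.4 = 1.104 per minute.
Over the interval, μ = 1.104 × 3 = 3.312 (3 minutes).
P(N ≥ 5) = 1 − P(N ≤ 4) ≈ 0.2396.

0.2396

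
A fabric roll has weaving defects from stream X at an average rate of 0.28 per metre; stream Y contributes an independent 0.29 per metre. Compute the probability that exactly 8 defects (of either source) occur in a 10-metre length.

Independent Poisson processes superpose: combined rate λ = 0.28 + 0.29 = 0.57 per metre.
Over the interval, μ = 0.57 × 10 = 5.7 (a 10-metre length = 10 metres).
P(N = 8) = e^(−5.7) · 5.7^8/8! ≈ 0.0925.

0.0925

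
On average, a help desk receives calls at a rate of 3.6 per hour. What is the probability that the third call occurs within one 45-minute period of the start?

Over the interval, μ = 3.6 × 0.75 = 2.7 (a 45-minute period = 0.75 hours).
The third arrival falls in the interval iff at least 3 events occur there: P(S_3 ≤ t) = P(N ≥ 3) = 1 − P(N ≤ 2) ≈ 0.5064.

0.5064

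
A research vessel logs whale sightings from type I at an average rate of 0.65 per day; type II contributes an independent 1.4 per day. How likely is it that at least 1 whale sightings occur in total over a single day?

Independent Poisson processes superpose: combined rate λ = 0.65 + 1.4 = 2.05 per day.
So μ = 2.05.
P(N ≥ 1) = 1 − P(N ≤ 0) ≈ 0.8713.

0.8713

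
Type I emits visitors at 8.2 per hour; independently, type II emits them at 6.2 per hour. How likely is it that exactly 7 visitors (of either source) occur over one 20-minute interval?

0.0959

Independent Poisson processes superpose: combined rate λ = 8.2 + 6.2 = 14.4 per hour.
Over the interval, μ = 14.4 × 1/3 = 4.8 (a 20-minute interval = 1/3 hours).
P(N = 7) = e^(−4.8) · 4.8^7/7! ≈ 0.0959.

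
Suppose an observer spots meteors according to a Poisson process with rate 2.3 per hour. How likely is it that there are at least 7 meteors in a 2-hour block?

0.1820

Over the interval, μ = 2.3 × 2 = 4.6 (a 2-hour block = 2 hours).
P(N ≥ 7) = 1 − P(N ≤ 6) = 1 − Σ_{j=0}^{6} e^(−μ) μ^j/j! ≈ 0.1820.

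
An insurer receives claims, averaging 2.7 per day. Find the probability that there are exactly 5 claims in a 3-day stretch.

0.0882

Over the interval, μ = 2.7 × 3 = 8.1 (a 3-day stretch = 3 days).
P(N = 5) = e^(−μ) μ^5/5! = e^(−8.1) · 8.1^5/120 ≈ 0.0882.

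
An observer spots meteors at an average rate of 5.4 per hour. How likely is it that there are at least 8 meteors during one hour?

With mean μ = 5.4 per hour,
P(N ≥ 8) = 1 − P(N ≤ 7) = 1 − Σ_{j=0}^{7} e^(−μ) μ^j/j! ≈ 0.1783.

0.1783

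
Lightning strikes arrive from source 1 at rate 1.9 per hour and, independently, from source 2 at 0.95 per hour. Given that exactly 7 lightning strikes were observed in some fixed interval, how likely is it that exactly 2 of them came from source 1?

0.0384

Given the total, each event is independently from source 1 with probability p = λ_1/(λ_1+λ_2) = 1.9/2.85 ≈ 0.6667.
So K ~ Binomial(7, 1.9/2.85): P(K = 2) = C(7,2) · (1.9/2.85)^2 · (0.95/2.85)^5 ≈ 0.0384.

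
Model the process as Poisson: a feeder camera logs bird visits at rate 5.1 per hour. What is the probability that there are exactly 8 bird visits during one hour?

0.0692

With mean μ = 5.1 per hour,
P(N = 8) = e^(−μ) μ^8/8! = e^(−5.1) · 5.1^8/40320 ≈ 0.0692.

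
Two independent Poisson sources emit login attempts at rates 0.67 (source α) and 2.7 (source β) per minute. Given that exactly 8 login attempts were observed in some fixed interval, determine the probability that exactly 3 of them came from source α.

Given the total, each event is independently from source α with probability p = λ_α/(λ_α+λ_β) = 0.67/3.37 ≈ 0.1988.
So K ~ Binomial(8, 0.67/3.37): P(K = 3) = C(8,3) · (0.67/3.37)^3 · (2.7/3.37)^5 ≈ 0.1453.

0.1453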